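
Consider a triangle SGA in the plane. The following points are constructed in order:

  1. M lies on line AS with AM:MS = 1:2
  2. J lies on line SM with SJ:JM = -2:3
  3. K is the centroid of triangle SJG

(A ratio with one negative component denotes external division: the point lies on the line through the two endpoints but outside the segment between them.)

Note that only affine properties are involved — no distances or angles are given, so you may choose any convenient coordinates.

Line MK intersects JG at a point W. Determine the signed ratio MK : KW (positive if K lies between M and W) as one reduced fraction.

MK:KW = 7/2

Work in coordinates with S = (0, 0), G = (1, 0), A = (0, 1).
1. M lies on line AS with AM:MS = 1:2 ⇒ M = (0, 2/3)
2. J lies on line SM with SJ:JM = -2:3 ⇒ J = (0, -4/3)
3. K is the centroid of triangle SJG ⇒ K = (1/3, -4/9)
line MK meets JG at W = (3/7, -16/21)
K = M + t·(W−M) with t = 7/9, so MK:KW = 7/9:2/9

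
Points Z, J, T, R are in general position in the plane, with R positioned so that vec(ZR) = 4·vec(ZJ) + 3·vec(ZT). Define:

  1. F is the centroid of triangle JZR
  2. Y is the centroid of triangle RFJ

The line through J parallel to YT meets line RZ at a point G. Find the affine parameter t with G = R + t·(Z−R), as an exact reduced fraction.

t = 17/16

Set Z = (0, 0), J = (1, 0), T = (0, 1), R = (4, 3); any affine frame gives the same invariant.
1. F is the centroid of triangle JZR ⇒ F = (5/3, 1)
2. Y is the centroid of triangle RFJ ⇒ Y = (20/9, 4/3)
through J parallel to YT: direction (-20/9, -1/3); meets RZ at G = (-1/4, -3/16)
G = R + t·(Z−R) with t = 17/16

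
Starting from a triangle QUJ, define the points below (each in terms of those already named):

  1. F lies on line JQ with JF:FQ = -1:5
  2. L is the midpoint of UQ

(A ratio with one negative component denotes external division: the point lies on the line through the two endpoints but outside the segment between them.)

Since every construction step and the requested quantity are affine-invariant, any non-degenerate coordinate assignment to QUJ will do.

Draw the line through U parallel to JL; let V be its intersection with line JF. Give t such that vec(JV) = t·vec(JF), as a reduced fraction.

Assign Q = (0, 0), U = (1, 0), J = (0, 1) — the answer is frame-independent, so this choice is without loss of generality.
1. F lies on line JQ with JF:FQ = -1:5 ⇒ F = (0, 5/4)
2. L is the midpoint of UQ ⇒ L = (1/2, 0)
through U parallel to JL: direction (1/2, -1); meets JF at V = (0, 2)
V = J + t·(F−J) with t = 4

t = 4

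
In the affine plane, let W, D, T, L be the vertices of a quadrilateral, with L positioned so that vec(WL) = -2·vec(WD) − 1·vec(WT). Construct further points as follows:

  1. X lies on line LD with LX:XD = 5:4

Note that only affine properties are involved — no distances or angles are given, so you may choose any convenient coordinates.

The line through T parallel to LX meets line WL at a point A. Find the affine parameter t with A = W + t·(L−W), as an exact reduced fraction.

Work in coordinates with W = (0, 0), D = (1, 0), T = (0, 1), L = (-2, -1).
1. X lies on line LD with LX:XD = 5:4 ⇒ X = (-1/3, -4/9)
through T parallel to LX: direction (5/3, 5/9); meets WL at A = (6, 3)
A = W + t·(L−W) with t = -3

t = -3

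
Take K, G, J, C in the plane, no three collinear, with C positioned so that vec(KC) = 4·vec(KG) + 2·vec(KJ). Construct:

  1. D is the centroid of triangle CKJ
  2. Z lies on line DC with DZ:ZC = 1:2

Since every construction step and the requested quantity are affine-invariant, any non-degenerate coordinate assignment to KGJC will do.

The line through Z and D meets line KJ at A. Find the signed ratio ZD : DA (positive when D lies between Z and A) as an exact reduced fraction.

Work in coordinates with K = (0, 0), G = (1, 0), J = (0, 1), C = (4, 2).
1. D is the centroid of triangle CKJ ⇒ D = (4/3, 1)
2. Z lies on line DC with DZ:ZC = 1:2 ⇒ Z = (20/9, 4/3)
line ZD meets KJ at A = (0, 1/2)
D = Z + t·(A−Z) with t = 2/5, so ZD:DA = 2/5:3/5

ZD:DA = 2/3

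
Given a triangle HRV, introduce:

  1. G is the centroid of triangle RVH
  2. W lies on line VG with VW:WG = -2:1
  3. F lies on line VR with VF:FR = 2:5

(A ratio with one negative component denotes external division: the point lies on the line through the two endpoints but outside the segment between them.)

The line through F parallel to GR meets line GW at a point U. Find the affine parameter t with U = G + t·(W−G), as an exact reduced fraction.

Work in coordinates with H = (0, 0), R = (1, 0), V = (0, 1).
1. G is the centroid of triangle RVH ⇒ G = (1/3, 1/3)
2. W lies on line VG with VW:WG = -2:1 ⇒ W = (2/3, -1/3)
3. F lies on line VR with VF:FR = 2:5 ⇒ F = (2/7, 5/7)
through F parallel to GR: direction (2/3, -1/3); meets GW at U = (2/21, 17/21)
U = G + t·(W−G) with t = -5/7

t = -5/7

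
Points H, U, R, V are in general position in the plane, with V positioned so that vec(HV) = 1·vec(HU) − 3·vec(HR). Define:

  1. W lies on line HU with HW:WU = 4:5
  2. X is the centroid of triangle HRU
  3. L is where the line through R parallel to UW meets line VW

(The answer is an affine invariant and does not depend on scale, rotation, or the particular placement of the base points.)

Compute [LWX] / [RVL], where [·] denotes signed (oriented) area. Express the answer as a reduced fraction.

[LWX]:[RVL] = -1/21

Choose coordinates H = (0, 0), U = (1, 0), R = (0, 1), V = (1, -3).
1. W lies on line HU with HW:WU = 4:5 ⇒ W = (4/9, 0)
2. X is the centroid of triangle HRU ⇒ X = (1/3, 1/3)
3. L is where the line through R parallel to UW meets line VW ⇒ L = (7/27, 1)
2·[LWX] = -4/81, 2·[RVL] = 28/27
[LWX]:[RVL] = -4/81:28/27 = -1/21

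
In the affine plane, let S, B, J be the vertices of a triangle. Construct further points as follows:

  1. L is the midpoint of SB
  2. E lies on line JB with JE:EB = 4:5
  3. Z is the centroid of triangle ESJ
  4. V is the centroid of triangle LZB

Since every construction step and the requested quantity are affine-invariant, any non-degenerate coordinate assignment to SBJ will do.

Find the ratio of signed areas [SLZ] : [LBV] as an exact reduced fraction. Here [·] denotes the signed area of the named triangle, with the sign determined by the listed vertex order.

Choose coordinates S = (0, 0), B = (1, 0), J = (0, 1).
1. L is the midpoint of SB ⇒ L = (1/2, 0)
2. E lies on line JB with JE:EB = 4:5 ⇒ E = (4/9, 5/9)
3. Z is the centroid of triangle ESJ ⇒ Z = (4/27, 14/27)
4. V is the centroid of triangle LZB ⇒ V = (89/162, 14/81)
2·[SLZ] = 7/27, 2·[LBV] = 7/81
[SLZ]:[LBV] = 7/27:7/81 = 3

[SLZ]:[LBV] = 3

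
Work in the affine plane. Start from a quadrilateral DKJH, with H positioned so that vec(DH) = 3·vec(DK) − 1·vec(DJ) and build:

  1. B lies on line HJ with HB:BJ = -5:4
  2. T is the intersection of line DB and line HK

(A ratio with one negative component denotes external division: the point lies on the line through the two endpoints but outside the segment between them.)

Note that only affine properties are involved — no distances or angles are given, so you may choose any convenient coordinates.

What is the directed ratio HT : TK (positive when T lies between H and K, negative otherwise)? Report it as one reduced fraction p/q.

HT:TK = -5/3

Assign D = (0, 0), K = (1, 0), J = (0, 1), H = (3, -1) — the answer is frame-independent, so this choice is without loss of generality.
1. B lies on line HJ with HB:BJ = -5:4 ⇒ B = (-12, 9)
2. T is the intersection of line DB and line HK ⇒ T = (-2, 3/2)
T = H + t·(K−H) with t = 5/2, so HT:TK = t:(1−t) = 5/2:-3/2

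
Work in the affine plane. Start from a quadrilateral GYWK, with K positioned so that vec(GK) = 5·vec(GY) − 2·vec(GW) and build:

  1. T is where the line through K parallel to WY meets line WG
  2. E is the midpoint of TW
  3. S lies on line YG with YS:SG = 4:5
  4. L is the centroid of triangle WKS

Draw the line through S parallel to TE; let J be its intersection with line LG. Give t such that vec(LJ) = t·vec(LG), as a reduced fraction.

Set G = (0, 0), Y = (1, 0), W = (0, 1), K = (5, -2); any affine frame gives the same invariant.
1. T is where the line through K parallel to WY meets line WG ⇒ T = (0, 3)
2. E is the midpoint of TW ⇒ E = (0, 2)
3. S lies on line YG with YS:SG = 4:5 ⇒ S = (5/9, 0)
4. L is the centroid of triangle WKS ⇒ L = (50/27, -1/3)
through S parallel to TE: direction (0, -1); meets LG at J = (5/9, -1/10)
J = L + t·(G−L) with t = 7/10

t = 7/10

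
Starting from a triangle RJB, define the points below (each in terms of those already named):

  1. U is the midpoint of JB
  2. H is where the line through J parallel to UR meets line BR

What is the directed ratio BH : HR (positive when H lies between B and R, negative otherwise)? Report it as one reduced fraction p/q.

BH:HR = -2

Set R = (0, 0), J = (1, 0), B = (0, 1); any affine frame gives the same invariant.
1. U is the midpoint of JB ⇒ U = (1/2, 1/2)
2. H is where the line through J parallel to UR meets line BR ⇒ H = (0, -1)
H = B + t·(R−B) with t = 2, so BH:HR = t:(1−t) = 2:-1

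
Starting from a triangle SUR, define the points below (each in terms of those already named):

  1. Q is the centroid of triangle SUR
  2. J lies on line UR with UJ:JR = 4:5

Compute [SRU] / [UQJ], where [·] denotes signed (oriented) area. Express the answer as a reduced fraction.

Choose coordinates S = (0, 0), U = (1, 0), R = (0, 1).
1. Q is the centroid of triangle SUR ⇒ Q = (1/3, 1/3)
2. J lies on line UR with UJ:JR = 4:5 ⇒ J = (5/9, 4/9)
2·[SRU] = -1, 2·[UQJ] = -4/27
[SRU]:[UQJ] = -1:-4/27 = 27/4

[SRU]:[UQJ] = 27/4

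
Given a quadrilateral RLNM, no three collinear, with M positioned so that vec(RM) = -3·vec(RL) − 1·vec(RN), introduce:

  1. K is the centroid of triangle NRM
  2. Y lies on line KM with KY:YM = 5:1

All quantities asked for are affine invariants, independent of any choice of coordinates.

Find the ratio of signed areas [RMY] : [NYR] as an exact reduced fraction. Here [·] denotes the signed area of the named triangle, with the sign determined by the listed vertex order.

[RMY]:[NYR] = -1/16

Choose coordinates R = (0, 0), L = (1, 0), N = (0, 1), M = (-3, -1).
1. K is the centroid of triangle NRM ⇒ K = (-1, 0)
2. Y lies on line KM with KY:YM = 5:1 ⇒ Y = (-8/3, -5/6)
2·[RMY] = -1/6, 2·[NYR] = 8/3
[RMY]:[NYR] = -1/6:8/3 = -1/16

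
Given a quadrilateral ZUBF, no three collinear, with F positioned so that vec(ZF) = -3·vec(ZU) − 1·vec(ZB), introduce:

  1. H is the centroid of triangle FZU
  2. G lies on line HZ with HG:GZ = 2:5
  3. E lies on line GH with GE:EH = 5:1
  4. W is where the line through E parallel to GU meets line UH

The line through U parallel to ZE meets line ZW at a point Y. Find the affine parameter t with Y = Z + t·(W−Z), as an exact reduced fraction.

Work in coordinates with Z = (0, 0), U = (1, 0), B = (0, 1), F = (-3, -1).
1. H is the centroid of triangle FZU ⇒ H = (-2/3, -1/3)
2. G lies on line HZ with HG:GZ = 2:5 ⇒ G = (-10/21, -5/21)
3. E lies on line GH with GE:EH = 5:1 ⇒ E = (-40/63, -20/63)
4. W is where the line through E parallel to GU meets line UH ⇒ W = (-7/18, -5/18)
through U parallel to ZE: direction (-40/63, -20/63); meets ZW at Y = (-7/3, -5/3)
Y = Z + t·(W−Z) with t = 6

t = 6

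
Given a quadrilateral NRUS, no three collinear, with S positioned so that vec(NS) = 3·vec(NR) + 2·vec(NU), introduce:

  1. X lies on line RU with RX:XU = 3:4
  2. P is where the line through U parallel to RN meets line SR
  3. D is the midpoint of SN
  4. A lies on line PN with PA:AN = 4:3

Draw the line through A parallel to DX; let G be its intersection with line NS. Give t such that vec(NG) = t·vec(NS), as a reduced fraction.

Choose coordinates N = (0, 0), R = (1, 0), U = (0, 1), S = (3, 2).
1. X lies on line RU with RX:XU = 3:4 ⇒ X = (4/7, 3/7)
2. P is where the line through U parallel to RN meets line SR ⇒ P = (2, 1)
3. D is the midpoint of SN ⇒ D = (3/2, 1)
4. A lies on line PN with PA:AN = 4:3 ⇒ A = (6/7, 3/7)
through A parallel to DX: direction (-13/14, -4/7); meets NS at G = (-27/14, -9/7)
G = N + t·(S−N) with t = -9/14

t = -9/14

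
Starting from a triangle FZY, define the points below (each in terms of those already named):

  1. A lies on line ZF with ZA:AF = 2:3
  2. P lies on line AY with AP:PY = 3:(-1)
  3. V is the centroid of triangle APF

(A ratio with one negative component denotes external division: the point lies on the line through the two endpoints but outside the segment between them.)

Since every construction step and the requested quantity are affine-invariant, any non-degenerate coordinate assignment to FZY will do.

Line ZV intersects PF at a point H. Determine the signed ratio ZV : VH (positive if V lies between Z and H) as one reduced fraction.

ZV:VH = 4

Assign F = (0, 0), Z = (1, 0), Y = (0, 1) — the answer is frame-independent, so this choice is without loss of generality.
1. A lies on line ZF with ZA:AF = 2:3 ⇒ A = (3/5, 0)
2. P lies on line AY with AP:PY = 3:(-1) ⇒ P = (-3/10, 3/2)
3. V is the centroid of triangle APF ⇒ V = (1/10, 1/2)
line ZV meets PF at H = (-1/8, 5/8)
V = Z + t·(H−Z) with t = 4/5, so ZV:VH = 4/5:1/5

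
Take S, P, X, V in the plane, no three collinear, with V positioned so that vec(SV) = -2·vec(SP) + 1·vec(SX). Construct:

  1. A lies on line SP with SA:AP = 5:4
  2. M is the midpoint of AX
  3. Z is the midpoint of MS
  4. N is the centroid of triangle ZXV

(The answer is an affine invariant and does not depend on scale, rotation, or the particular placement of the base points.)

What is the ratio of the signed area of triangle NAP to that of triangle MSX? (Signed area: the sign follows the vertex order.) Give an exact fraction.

Choose coordinates S = (0, 0), P = (1, 0), X = (0, 1), V = (-2, 1).
1. A lies on line SP with SA:AP = 5:4 ⇒ A = (5/9, 0)
2. M is the midpoint of AX ⇒ M = (5/18, 1/2)
3. Z is the midpoint of MS ⇒ Z = (5/36, 1/4)
4. N is the centroid of triangle ZXV ⇒ N = (-67/108, 3/4)
2·[NAP] = 1/3, 2·[MSX] = -5/18
[NAP]:[MSX] = 1/3:-5/18 = -6/5

[NAP]:[MSX] = -6/5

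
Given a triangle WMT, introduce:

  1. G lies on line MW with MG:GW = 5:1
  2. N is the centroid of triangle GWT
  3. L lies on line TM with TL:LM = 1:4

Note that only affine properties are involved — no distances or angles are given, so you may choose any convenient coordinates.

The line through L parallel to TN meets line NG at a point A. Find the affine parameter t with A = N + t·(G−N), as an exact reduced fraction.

Set W = (0, 0), M = (1, 0), T = (0, 1); any affine frame gives the same invariant.
1. G lies on line MW with MG:GW = 5:1 ⇒ G = (1/6, 0)
2. N is the centroid of triangle GWT ⇒ N = (1/18, 1/3)
3. L lies on line TM with TL:LM = 1:4 ⇒ L = (1/5, 4/5)
through L parallel to TN: direction (1/18, -2/3); meets NG at A = (3/10, -2/5)
A = N + t·(G−N) with t = 11/5

t = 11/5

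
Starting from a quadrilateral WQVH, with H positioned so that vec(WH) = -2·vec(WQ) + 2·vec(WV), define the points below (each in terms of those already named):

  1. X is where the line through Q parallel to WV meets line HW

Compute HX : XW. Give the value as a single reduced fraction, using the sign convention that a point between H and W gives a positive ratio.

HX:XW = -3

Assign W = (0, 0), Q = (1, 0), V = (0, 1), H = (-2, 2) — the answer is frame-independent, so this choice is without loss of generality.
1. X is where the line through Q parallel to WV meets line HW ⇒ X = (1, -1)
X = H + t·(W−H) with t = 3/2, so HX:XW = t:(1−t) = 3/2:-1/2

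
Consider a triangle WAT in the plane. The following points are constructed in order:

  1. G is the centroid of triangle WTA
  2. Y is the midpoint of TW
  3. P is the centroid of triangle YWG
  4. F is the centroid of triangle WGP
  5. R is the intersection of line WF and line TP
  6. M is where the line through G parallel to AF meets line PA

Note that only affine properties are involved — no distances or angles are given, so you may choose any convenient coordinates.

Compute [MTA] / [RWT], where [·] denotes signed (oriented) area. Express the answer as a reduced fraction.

[MTA]:[RWT] = 77/6

Work in coordinates with W = (0, 0), A = (1, 0), T = (0, 1).
1. G is the centroid of triangle WTA ⇒ G = (1/3, 1/3)
2. Y is the midpoint of TW ⇒ Y = (0, 1/2)
3. P is the centroid of triangle YWG ⇒ P = (1/9, 5/18)
4. F is the centroid of triangle WGP ⇒ F = (4/27, 11/54)
5. R is the intersection of line WF and line TP ⇒ R = (8/63, 11/63)
6. M is where the line through G parallel to AF meets line PA ⇒ M = (-37/27, 20/27)
2·[MTA] = -44/27, 2·[RWT] = -8/63
[MTA]:[RWT] = -44/27:-8/63 = 77/6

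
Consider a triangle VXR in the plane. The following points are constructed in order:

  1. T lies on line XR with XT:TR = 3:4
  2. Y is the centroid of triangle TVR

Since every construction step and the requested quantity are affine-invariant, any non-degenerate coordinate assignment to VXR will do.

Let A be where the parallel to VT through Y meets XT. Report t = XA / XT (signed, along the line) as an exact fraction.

Assign V = (0, 0), X = (1, 0), R = (0, 1) — the answer is frame-independent, so this choice is without loss of generality.
1. T lies on line XR with XT:TR = 3:4 ⇒ T = (4/7, 3/7)
2. Y is the centroid of triangle TVR ⇒ Y = (4/21, 10/21)
through Y parallel to VT: direction (4/7, 3/7); meets XT at A = (8/21, 13/21)
A = X + t·(T−X) with t = 13/9

t = 13/9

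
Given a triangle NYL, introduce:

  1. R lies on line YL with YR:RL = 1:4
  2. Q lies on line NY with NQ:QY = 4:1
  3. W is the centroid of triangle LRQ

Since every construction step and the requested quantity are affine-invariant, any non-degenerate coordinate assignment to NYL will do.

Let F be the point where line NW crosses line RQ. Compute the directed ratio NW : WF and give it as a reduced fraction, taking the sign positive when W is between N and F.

NW:WF = 2

Set N = (0, 0), Y = (1, 0), L = (0, 1); any affine frame gives the same invariant.
1. R lies on line YL with YR:RL = 1:4 ⇒ R = (4/5, 1/5)
2. Q lies on line NY with NQ:QY = 4:1 ⇒ Q = (4/5, 0)
3. W is the centroid of triangle LRQ ⇒ W = (8/15, 2/5)
line NW meets RQ at F = (4/5, 3/5)
W = N + t·(F−N) with t = 2/3, so NW:WF = 2/3:1/3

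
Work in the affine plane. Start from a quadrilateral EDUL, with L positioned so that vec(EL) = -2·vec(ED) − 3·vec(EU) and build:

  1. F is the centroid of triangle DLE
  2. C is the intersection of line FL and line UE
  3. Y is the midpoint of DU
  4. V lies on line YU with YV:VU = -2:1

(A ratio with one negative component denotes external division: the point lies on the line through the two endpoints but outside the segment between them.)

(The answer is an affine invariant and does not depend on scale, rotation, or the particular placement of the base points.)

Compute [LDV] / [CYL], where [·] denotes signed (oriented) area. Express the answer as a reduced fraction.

Choose coordinates E = (0, 0), D = (1, 0), U = (0, 1), L = (-2, -3).
1. F is the centroid of triangle DLE ⇒ F = (-1/3, -1)
2. C is the intersection of line FL and line UE ⇒ C = (0, -3/5)
3. Y is the midpoint of DU ⇒ Y = (1/2, 1/2)
4. V lies on line YU with YV:VU = -2:1 ⇒ V = (-1/2, 3/2)
2·[LDV] = 9, 2·[CYL] = 1
[LDV]:[CYL] = 9:1 = 9

[LDV]:[CYL] = 9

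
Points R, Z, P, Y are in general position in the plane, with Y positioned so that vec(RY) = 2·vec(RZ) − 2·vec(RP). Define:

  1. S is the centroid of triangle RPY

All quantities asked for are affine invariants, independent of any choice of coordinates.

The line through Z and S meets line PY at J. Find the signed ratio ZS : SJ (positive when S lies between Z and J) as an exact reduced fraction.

Work in coordinates with R = (0, 0), Z = (1, 0), P = (0, 1), Y = (2, -2).
1. S is the centroid of triangle RPY ⇒ S = (2/3, -1/3)
line ZS meets PY at J = (4/5, -1/5)
S = Z + t·(J−Z) with t = 5/3, so ZS:SJ = 5/3:-2/3

ZS:SJ = -5/2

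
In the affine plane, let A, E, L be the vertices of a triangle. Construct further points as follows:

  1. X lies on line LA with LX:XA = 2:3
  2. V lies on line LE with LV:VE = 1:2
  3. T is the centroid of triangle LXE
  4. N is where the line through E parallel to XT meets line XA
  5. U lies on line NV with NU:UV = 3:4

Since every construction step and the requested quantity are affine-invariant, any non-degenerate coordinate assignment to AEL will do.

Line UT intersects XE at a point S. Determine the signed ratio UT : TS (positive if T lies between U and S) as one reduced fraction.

UT:TS = -13/7

Work in coordinates with A = (0, 0), E = (1, 0), L = (0, 1).
1. X lies on line LA with LX:XA = 2:3 ⇒ X = (0, 3/5)
2. V lies on line LE with LV:VE = 1:2 ⇒ V = (1/3, 2/3)
3. T is the centroid of triangle LXE ⇒ T = (1/3, 8/15)
4. N is where the line through E parallel to XT meets line XA ⇒ N = (0, 1/5)
5. U lies on line NV with NU:UV = 3:4 ⇒ U = (1/7, 2/5)
line UT meets XE at S = (3/13, 6/13)
T = U + t·(S−U) with t = 13/6, so UT:TS = 13/6:-7/6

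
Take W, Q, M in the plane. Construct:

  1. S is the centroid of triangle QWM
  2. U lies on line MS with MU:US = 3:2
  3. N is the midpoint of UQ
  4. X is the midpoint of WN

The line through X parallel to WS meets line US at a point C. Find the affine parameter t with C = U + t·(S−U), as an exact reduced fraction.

t = 11/8

Work in coordinates with W = (0, 0), Q = (1, 0), M = (0, 1).
1. S is the centroid of triangle QWM ⇒ S = (1/3, 1/3)
2. U lies on line MS with MU:US = 3:2 ⇒ U = (1/5, 3/5)
3. N is the midpoint of UQ ⇒ N = (3/5, 3/10)
4. X is the midpoint of WN ⇒ X = (3/10, 3/20)
through X parallel to WS: direction (1/3, 1/3); meets US at C = (23/60, 7/30)
C = U + t·(S−U) with t = 11/8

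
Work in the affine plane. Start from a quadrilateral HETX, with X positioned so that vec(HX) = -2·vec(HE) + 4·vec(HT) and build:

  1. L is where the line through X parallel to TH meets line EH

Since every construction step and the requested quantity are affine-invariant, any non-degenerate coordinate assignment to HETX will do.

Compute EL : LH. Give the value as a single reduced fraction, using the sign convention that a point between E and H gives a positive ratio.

Assign H = (0, 0), E = (1, 0), T = (0, 1), X = (-2, 4) — the answer is frame-independent, so this choice is without loss of generality.
1. L is where the line through X parallel to TH meets line EH ⇒ L = (-2, 0)
L = E + t·(H−E) with t = 3, so EL:LH = t:(1−t) = 3:-2

EL:LH = -3/2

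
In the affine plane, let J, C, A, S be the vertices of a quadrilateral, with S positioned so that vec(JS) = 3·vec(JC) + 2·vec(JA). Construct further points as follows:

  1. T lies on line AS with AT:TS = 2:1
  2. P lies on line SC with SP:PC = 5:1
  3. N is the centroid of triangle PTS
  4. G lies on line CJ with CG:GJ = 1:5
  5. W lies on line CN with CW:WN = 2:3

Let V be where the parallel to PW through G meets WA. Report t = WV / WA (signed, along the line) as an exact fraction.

t = 17/92

Assign J = (0, 0), C = (1, 0), A = (0, 1), S = (3, 2) — the answer is frame-independent, so this choice is without loss of generality.
1. T lies on line AS with AT:TS = 2:1 ⇒ T = (2, 5/3)
2. P lies on line SC with SP:PC = 5:1 ⇒ P = (4/3, 1/3)
3. N is the centroid of triangle PTS ⇒ N = (19/9, 4/3)
4. G lies on line CJ with CG:GJ = 1:5 ⇒ G = (5/6, 0)
5. W lies on line CN with CW:WN = 2:3 ⇒ W = (13/9, 8/15)
through G parallel to PW: direction (1/9, 1/5); meets WA at V = (325/276, 57/92)
V = W + t·(A−W) with t = 17/92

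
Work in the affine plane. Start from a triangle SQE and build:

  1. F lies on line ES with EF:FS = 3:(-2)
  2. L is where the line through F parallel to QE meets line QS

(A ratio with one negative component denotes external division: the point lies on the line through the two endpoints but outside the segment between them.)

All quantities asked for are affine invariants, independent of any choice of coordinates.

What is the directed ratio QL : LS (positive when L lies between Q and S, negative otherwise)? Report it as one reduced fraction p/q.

QL:LS = -3/2

Choose coordinates S = (0, 0), Q = (1, 0), E = (0, 1).
1. F lies on line ES with EF:FS = 3:(-2) ⇒ F = (0, -2)
2. L is where the line through F parallel to QE meets line QS ⇒ L = (-2, 0)
L = Q + t·(S−Q) with t = 3, so QL:LS = t:(1−t) = 3:-2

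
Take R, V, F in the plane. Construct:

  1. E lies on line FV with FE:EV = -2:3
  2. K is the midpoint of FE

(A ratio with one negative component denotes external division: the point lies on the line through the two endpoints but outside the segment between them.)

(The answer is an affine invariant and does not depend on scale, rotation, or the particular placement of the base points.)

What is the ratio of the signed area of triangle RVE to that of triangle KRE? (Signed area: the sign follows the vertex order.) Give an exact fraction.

[RVE]:[KRE] = -3

Assign R = (0, 0), V = (1, 0), F = (0, 1) — the answer is frame-independent, so this choice is without loss of generality.
1. E lies on line FV with FE:EV = -2:3 ⇒ E = (-2, 3)
2. K is the midpoint of FE ⇒ K = (-1, 2)
2·[RVE] = 3, 2·[KRE] = -1
[RVE]:[KRE] = 3:-1 = -3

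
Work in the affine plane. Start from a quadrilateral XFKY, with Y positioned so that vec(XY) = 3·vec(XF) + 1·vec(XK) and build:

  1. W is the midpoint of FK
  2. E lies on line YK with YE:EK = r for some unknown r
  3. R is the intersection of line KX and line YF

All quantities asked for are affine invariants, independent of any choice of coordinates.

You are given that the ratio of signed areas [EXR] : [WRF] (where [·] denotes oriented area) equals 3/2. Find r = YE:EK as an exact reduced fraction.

Assign X = (0, 0), F = (1, 0), K = (0, 1), Y = (3, 1) — the answer is frame-independent, so this choice is without loss of generality.
1. W is the midpoint of FK ⇒ W = (1/2, 1/2)
2. With YE:EK = r, write λ = r/(r+1) so E = Y + λ·(K−Y); E is affine-linear in λ
3. R is the intersection of line KX and line YF ⇒ R = (0, -1/2)
Every point depending on E is an affine combination of E and λ-independent points, so each such coordinate is linear in λ; the λ² term in each signed area is a multiple of (K−Y)×(K−Y) = 0, so 2·[EXR] and 2·[WRF] are each linear in λ. Evaluating at λ=0 and λ=1:
  2·[EXR] = -3/2·λ + 3/2,   2·[WRF] = 3/4
So [EXR]:[WRF] = (-3/2·λ + 3/2) / (3/4). Setting this equal to 3/2:
  -3/2·λ + 3/2 = 3/2·(3/4)  ⇒  λ = 1/4
Then r = λ/(1−λ) = (1/4)/(3/4) = 1/3. Check: with r = 1/3, E = (9/4, 1) and [EXR]:[WRF] = 3/2 as required.

r = 1/3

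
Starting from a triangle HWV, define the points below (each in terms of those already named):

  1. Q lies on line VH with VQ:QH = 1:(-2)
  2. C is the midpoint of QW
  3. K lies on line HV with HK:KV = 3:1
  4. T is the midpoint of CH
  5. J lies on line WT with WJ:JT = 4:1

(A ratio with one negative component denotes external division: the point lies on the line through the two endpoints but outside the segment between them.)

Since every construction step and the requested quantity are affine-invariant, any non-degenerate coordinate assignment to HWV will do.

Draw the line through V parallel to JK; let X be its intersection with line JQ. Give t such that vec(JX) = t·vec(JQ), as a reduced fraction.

Set H = (0, 0), W = (1, 0), V = (0, 1); any affine frame gives the same invariant.
1. Q lies on line VH with VQ:QH = 1:(-2) ⇒ Q = (0, 2)
2. C is the midpoint of QW ⇒ C = (1/2, 1)
3. K lies on line HV with HK:KV = 3:1 ⇒ K = (0, 3/4)
4. T is the midpoint of CH ⇒ T = (1/4, 1/2)
5. J lies on line WT with WJ:JT = 4:1 ⇒ J = (2/5, 2/5)
through V parallel to JK: direction (-2/5, 7/20); meets JQ at X = (8/25, 18/25)
X = J + t·(Q−J) with t = 1/5

t = 1/5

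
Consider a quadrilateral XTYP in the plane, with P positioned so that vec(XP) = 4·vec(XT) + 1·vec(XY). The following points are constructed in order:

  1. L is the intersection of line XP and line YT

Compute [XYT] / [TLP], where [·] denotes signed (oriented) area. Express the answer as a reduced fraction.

[XYT]:[TLP] = 5/4

Choose coordinates X = (0, 0), T = (1, 0), Y = (0, 1), P = (4, 1).
1. L is the intersection of line XP and line YT ⇒ L = (4/5, 1/5)
2·[XYT] = -1, 2·[TLP] = -4/5
[XYT]:[TLP] = -1:-4/5 = 5/4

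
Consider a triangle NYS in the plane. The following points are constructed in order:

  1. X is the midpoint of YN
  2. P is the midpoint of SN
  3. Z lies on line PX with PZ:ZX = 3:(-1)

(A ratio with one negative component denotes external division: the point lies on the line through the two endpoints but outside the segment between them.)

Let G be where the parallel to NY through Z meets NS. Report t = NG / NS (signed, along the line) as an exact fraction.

t = -1/4

Work in coordinates with N = (0, 0), Y = (1, 0), S = (0, 1).
1. X is the midpoint of YN ⇒ X = (1/2, 0)
2. P is the midpoint of SN ⇒ P = (0, 1/2)
3. Z lies on line PX with PZ:ZX = 3:(-1) ⇒ Z = (3/4, -1/4)
through Z parallel to NY: direction (1, 0); meets NS at G = (0, -1/4)
G = N + t·(S−N) with t = -1/4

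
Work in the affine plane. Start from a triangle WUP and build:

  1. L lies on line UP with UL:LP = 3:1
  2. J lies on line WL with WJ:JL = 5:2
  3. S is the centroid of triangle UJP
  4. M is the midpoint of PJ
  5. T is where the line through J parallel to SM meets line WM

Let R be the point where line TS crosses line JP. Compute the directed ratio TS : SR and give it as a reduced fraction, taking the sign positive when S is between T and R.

TS:SR = -58/43

Set W = (0, 0), U = (1, 0), P = (0, 1); any affine frame gives the same invariant.
1. L lies on line UP with UL:LP = 3:1 ⇒ L = (1/4, 3/4)
2. J lies on line WL with WJ:JL = 5:2 ⇒ J = (5/28, 15/28)
3. S is the centroid of triangle UJP ⇒ S = (11/28, 43/84)
4. M is the midpoint of PJ ⇒ M = (5/56, 43/56)
5. T is where the line through J parallel to SM meets line WM ⇒ T = (25/344, 5/8)
line TS meets JP at R = (505/3248, 1935/3248)
S = T + t·(R−T) with t = 58/15, so TS:SR = 58/15:-43/15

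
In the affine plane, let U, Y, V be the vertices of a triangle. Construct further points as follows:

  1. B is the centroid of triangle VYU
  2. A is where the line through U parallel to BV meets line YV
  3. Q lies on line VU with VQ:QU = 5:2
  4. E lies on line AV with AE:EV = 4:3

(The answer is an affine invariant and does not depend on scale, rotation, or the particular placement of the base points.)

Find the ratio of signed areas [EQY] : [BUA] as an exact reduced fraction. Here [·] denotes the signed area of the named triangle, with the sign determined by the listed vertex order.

Assign U = (0, 0), Y = (1, 0), V = (0, 1) — the answer is frame-independent, so this choice is without loss of generality.
1. B is the centroid of triangle VYU ⇒ B = (1/3, 1/3)
2. A is where the line through U parallel to BV meets line YV ⇒ A = (-1, 2)
3. Q lies on line VU with VQ:QU = 5:2 ⇒ Q = (0, 2/7)
4. E lies on line AV with AE:EV = 4:3 ⇒ E = (-3/7, 10/7)
2·[EQY] = 50/49, 2·[BUA] = -1
[EQY]:[BUA] = 50/49:-1 = -50/49

[EQY]:[BUA] = -50/49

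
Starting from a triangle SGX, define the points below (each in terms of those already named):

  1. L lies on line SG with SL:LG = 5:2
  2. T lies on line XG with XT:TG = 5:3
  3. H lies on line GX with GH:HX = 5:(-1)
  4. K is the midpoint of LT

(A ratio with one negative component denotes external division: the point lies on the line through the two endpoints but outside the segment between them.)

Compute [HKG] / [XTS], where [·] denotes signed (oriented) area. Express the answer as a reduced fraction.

Choose coordinates S = (0, 0), G = (1, 0), X = (0, 1).
1. L lies on line SG with SL:LG = 5:2 ⇒ L = (5/7, 0)
2. T lies on line XG with XT:TG = 5:3 ⇒ T = (5/8, 3/8)
3. H lies on line GX with GH:HX = 5:(-1) ⇒ H = (-1/4, 5/4)
4. K is the midpoint of LT ⇒ K = (75/112, 3/16)
2·[HKG] = 5/28, 2·[XTS] = -5/8
[HKG]:[XTS] = 5/28:-5/8 = -2/7

[HKG]:[XTS] = -2/7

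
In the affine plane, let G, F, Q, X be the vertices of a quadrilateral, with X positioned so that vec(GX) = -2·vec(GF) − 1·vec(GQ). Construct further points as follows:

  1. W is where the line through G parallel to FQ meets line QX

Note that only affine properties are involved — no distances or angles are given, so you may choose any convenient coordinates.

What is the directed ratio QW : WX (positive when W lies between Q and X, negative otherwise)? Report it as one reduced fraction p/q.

QW:WX = 1/3

Work in coordinates with G = (0, 0), F = (1, 0), Q = (0, 1), X = (-2, -1).
1. W is where the line through G parallel to FQ meets line QX ⇒ W = (-1/2, 1/2)
W = Q + t·(X−Q) with t = 1/4, so QW:WX = t:(1−t) = 1/4:3/4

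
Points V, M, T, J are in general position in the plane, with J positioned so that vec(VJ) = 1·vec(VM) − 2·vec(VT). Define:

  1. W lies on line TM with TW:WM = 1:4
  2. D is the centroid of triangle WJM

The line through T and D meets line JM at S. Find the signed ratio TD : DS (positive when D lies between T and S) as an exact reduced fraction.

TD:DS = 11/4

Assign V = (0, 0), M = (1, 0), T = (0, 1), J = (1, -2) — the answer is frame-independent, so this choice is without loss of generality.
1. W lies on line TM with TW:WM = 1:4 ⇒ W = (1/5, 4/5)
2. D is the centroid of triangle WJM ⇒ D = (11/15, -2/5)
line TD meets JM at S = (1, -10/11)
D = T + t·(S−T) with t = 11/15, so TD:DS = 11/15:4/15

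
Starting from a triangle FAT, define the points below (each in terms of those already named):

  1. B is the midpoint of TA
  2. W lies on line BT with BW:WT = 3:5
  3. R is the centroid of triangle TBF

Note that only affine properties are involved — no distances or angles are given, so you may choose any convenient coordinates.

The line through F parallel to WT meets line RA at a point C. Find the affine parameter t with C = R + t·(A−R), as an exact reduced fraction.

t = -2

Assign F = (0, 0), A = (1, 0), T = (0, 1) — the answer is frame-independent, so this choice is without loss of generality.
1. B is the midpoint of TA ⇒ B = (1/2, 1/2)
2. W lies on line BT with BW:WT = 3:5 ⇒ W = (5/16, 11/16)
3. R is the centroid of triangle TBF ⇒ R = (1/6, 1/2)
through F parallel to WT: direction (-5/16, 5/16); meets RA at C = (-3/2, 3/2)
C = R + t·(A−R) with t = -2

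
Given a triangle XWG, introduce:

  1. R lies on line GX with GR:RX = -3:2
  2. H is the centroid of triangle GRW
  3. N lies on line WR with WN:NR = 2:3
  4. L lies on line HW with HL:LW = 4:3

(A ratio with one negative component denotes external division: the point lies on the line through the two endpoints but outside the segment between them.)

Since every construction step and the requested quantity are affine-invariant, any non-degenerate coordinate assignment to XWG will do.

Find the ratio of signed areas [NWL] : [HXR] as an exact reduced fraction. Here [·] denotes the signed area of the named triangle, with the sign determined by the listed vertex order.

Work in coordinates with X = (0, 0), W = (1, 0), G = (0, 1).
1. R lies on line GX with GR:RX = -3:2 ⇒ R = (0, -2)
2. H is the centroid of triangle GRW ⇒ H = (1/3, -1/3)
3. N lies on line WR with WN:NR = 2:3 ⇒ N = (3/5, -4/5)
4. L lies on line HW with HL:LW = 4:3 ⇒ L = (5/7, -1/7)
2·[NWL] = 6/35, 2·[HXR] = 2/3
[NWL]:[HXR] = 6/35:2/3 = 9/35

[NWL]:[HXR] = 9/35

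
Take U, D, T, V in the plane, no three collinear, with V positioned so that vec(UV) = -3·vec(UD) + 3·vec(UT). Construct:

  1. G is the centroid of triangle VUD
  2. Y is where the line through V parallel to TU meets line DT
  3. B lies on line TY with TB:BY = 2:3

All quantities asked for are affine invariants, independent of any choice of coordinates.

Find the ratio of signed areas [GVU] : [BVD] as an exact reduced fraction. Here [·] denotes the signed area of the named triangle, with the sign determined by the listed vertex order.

[GVU]:[BVD] = 5/11

Work in coordinates with U = (0, 0), D = (1, 0), T = (0, 1), V = (-3, 3).
1. G is the centroid of triangle VUD ⇒ G = (-2/3, 1)
2. Y is where the line through V parallel to TU meets line DT ⇒ Y = (-3, 4)
3. B lies on line TY with TB:BY = 2:3 ⇒ B = (-6/5, 11/5)
2·[GVU] = 1, 2·[BVD] = 11/5
[GVU]:[BVD] = 1:11/5 = 5/11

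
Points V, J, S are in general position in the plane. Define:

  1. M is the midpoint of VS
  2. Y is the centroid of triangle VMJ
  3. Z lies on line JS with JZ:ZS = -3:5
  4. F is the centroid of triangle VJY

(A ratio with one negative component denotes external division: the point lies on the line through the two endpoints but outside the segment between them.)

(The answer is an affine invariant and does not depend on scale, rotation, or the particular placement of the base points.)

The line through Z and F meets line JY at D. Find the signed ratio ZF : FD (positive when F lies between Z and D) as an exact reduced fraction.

ZF:FD = 25/2

Work in coordinates with V = (0, 0), J = (1, 0), S = (0, 1).
1. M is the midpoint of VS ⇒ M = (0, 1/2)
2. Y is the centroid of triangle VMJ ⇒ Y = (1/3, 1/6)
3. Z lies on line JS with JZ:ZS = -3:5 ⇒ Z = (5/2, -3/2)
4. F is the centroid of triangle VJY ⇒ F = (4/9, 1/18)
line ZF meets JY at D = (7/25, 9/50)
F = Z + t·(D−Z) with t = 25/27, so ZF:FD = 25/27:2/27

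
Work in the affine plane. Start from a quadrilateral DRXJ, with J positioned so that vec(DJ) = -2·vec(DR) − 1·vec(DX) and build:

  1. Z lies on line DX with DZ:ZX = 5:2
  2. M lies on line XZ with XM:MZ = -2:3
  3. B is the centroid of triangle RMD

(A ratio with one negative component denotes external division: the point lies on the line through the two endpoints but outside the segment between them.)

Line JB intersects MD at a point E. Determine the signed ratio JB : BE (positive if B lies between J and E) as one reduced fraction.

Choose coordinates D = (0, 0), R = (1, 0), X = (0, 1), J = (-2, -1).
1. Z lies on line DX with DZ:ZX = 5:2 ⇒ Z = (0, 5/7)
2. M lies on line XZ with XM:MZ = -2:3 ⇒ M = (0, 11/7)
3. B is the centroid of triangle RMD ⇒ B = (1/3, 11/21)
line JB meets MD at E = (0, 15/49)
B = J + t·(E−J) with t = 7/6, so JB:BE = 7/6:-1/6

JB:BE = -7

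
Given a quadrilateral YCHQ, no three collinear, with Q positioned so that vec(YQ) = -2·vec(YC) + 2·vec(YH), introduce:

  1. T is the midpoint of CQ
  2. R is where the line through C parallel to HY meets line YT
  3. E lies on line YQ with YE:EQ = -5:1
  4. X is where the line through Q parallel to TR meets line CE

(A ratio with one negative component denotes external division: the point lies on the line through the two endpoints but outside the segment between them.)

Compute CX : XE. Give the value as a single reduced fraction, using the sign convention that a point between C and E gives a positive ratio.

CX:XE = 8

Work in coordinates with Y = (0, 0), C = (1, 0), H = (0, 1), Q = (-2, 2).
1. T is the midpoint of CQ ⇒ T = (-1/2, 1)
2. R is where the line through C parallel to HY meets line YT ⇒ R = (1, -2)
3. E lies on line YQ with YE:EQ = -5:1 ⇒ E = (-5/2, 5/2)
4. X is where the line through Q parallel to TR meets line CE ⇒ X = (-19/9, 20/9)
X = C + t·(E−C) with t = 8/9, so CX:XE = t:(1−t) = 8/9:1/9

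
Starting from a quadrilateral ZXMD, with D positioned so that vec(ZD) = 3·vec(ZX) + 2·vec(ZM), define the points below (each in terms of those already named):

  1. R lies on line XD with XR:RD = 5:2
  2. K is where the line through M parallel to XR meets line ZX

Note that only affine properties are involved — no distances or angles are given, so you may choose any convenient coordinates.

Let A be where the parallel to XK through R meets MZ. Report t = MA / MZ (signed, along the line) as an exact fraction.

t = -3/7

Work in coordinates with Z = (0, 0), X = (1, 0), M = (0, 1), D = (3, 2).
1. R lies on line XD with XR:RD = 5:2 ⇒ R = (17/7, 10/7)
2. K is where the line through M parallel to XR meets line ZX ⇒ K = (-1, 0)
through R parallel to XK: direction (-2, 0); meets MZ at A = (0, 10/7)
A = M + t·(Z−M) with t = -3/7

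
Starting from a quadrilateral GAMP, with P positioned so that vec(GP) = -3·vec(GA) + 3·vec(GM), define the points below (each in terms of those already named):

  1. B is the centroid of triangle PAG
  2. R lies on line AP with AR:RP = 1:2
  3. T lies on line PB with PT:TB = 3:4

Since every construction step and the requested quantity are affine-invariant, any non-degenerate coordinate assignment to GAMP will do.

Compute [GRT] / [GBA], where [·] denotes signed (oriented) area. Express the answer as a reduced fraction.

Choose coordinates G = (0, 0), A = (1, 0), M = (0, 1), P = (-3, 3).
1. B is the centroid of triangle PAG ⇒ B = (-2/3, 1)
2. R lies on line AP with AR:RP = 1:2 ⇒ R = (-1/3, 1)
3. T lies on line PB with PT:TB = 3:4 ⇒ T = (-2, 15/7)
2·[GRT] = 9/7, 2·[GBA] = -1
[GRT]:[GBA] = 9/7:-1 = -9/7

[GRT]:[GBA] = -9/7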